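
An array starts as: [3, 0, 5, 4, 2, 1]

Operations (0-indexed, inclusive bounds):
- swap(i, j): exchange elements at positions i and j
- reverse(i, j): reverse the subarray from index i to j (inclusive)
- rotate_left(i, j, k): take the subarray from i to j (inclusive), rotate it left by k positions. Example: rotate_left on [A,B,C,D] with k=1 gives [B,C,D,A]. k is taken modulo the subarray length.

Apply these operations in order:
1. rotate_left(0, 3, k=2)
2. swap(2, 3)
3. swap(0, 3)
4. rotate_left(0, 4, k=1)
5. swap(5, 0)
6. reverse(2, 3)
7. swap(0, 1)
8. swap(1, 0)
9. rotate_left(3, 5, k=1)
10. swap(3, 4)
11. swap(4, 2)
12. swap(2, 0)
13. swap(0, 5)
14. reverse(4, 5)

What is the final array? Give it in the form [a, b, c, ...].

Answer: [5, 0, 1, 4, 3, 2]

Derivation:
After 1 (rotate_left(0, 3, k=2)): [5, 4, 3, 0, 2, 1]
After 2 (swap(2, 3)): [5, 4, 0, 3, 2, 1]
After 3 (swap(0, 3)): [3, 4, 0, 5, 2, 1]
After 4 (rotate_left(0, 4, k=1)): [4, 0, 5, 2, 3, 1]
After 5 (swap(5, 0)): [1, 0, 5, 2, 3, 4]
After 6 (reverse(2, 3)): [1, 0, 2, 5, 3, 4]
After 7 (swap(0, 1)): [0, 1, 2, 5, 3, 4]
After 8 (swap(1, 0)): [1, 0, 2, 5, 3, 4]
After 9 (rotate_left(3, 5, k=1)): [1, 0, 2, 3, 4, 5]
After 10 (swap(3, 4)): [1, 0, 2, 4, 3, 5]
After 11 (swap(4, 2)): [1, 0, 3, 4, 2, 5]
After 12 (swap(2, 0)): [3, 0, 1, 4, 2, 5]
After 13 (swap(0, 5)): [5, 0, 1, 4, 2, 3]
After 14 (reverse(4, 5)): [5, 0, 1, 4, 3, 2]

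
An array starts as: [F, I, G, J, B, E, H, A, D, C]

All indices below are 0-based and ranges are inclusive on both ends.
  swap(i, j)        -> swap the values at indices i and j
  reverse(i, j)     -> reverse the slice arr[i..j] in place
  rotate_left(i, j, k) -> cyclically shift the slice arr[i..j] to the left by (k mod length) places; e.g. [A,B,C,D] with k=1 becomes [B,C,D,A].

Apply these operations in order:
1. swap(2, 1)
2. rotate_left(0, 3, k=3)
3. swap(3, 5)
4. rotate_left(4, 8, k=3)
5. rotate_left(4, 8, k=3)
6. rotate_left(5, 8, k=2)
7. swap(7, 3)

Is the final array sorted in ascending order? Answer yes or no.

After 1 (swap(2, 1)): [F, G, I, J, B, E, H, A, D, C]
After 2 (rotate_left(0, 3, k=3)): [J, F, G, I, B, E, H, A, D, C]
After 3 (swap(3, 5)): [J, F, G, E, B, I, H, A, D, C]
After 4 (rotate_left(4, 8, k=3)): [J, F, G, E, A, D, B, I, H, C]
After 5 (rotate_left(4, 8, k=3)): [J, F, G, E, I, H, A, D, B, C]
After 6 (rotate_left(5, 8, k=2)): [J, F, G, E, I, D, B, H, A, C]
After 7 (swap(7, 3)): [J, F, G, H, I, D, B, E, A, C]

Answer: no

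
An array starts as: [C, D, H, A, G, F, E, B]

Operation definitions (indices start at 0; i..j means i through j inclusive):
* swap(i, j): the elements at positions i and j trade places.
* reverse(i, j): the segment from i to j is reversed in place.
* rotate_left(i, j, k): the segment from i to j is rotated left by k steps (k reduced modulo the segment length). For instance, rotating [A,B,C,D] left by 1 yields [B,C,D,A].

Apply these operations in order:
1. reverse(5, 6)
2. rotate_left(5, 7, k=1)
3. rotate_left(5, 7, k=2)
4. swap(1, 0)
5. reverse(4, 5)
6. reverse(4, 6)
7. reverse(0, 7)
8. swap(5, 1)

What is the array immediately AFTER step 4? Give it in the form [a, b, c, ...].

Answer: [D, C, H, A, G, E, F, B]

Derivation:
After 1 (reverse(5, 6)): [C, D, H, A, G, E, F, B]
After 2 (rotate_left(5, 7, k=1)): [C, D, H, A, G, F, B, E]
After 3 (rotate_left(5, 7, k=2)): [C, D, H, A, G, E, F, B]
After 4 (swap(1, 0)): [D, C, H, A, G, E, F, B]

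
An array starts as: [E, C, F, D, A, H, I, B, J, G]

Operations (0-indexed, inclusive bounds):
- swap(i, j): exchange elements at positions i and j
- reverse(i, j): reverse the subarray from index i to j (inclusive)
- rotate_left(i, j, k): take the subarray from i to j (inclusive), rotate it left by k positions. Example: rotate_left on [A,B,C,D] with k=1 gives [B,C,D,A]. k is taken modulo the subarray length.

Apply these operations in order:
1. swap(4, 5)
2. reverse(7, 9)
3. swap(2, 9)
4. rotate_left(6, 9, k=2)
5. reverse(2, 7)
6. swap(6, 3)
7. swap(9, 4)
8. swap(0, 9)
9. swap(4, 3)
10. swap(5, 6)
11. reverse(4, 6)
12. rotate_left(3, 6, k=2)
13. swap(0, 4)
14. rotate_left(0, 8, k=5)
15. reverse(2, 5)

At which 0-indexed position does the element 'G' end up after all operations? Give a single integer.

After 1 (swap(4, 5)): [E, C, F, D, H, A, I, B, J, G]
After 2 (reverse(7, 9)): [E, C, F, D, H, A, I, G, J, B]
After 3 (swap(2, 9)): [E, C, B, D, H, A, I, G, J, F]
After 4 (rotate_left(6, 9, k=2)): [E, C, B, D, H, A, J, F, I, G]
After 5 (reverse(2, 7)): [E, C, F, J, A, H, D, B, I, G]
After 6 (swap(6, 3)): [E, C, F, D, A, H, J, B, I, G]
After 7 (swap(9, 4)): [E, C, F, D, G, H, J, B, I, A]
After 8 (swap(0, 9)): [A, C, F, D, G, H, J, B, I, E]
After 9 (swap(4, 3)): [A, C, F, G, D, H, J, B, I, E]
After 10 (swap(5, 6)): [A, C, F, G, D, J, H, B, I, E]
After 11 (reverse(4, 6)): [A, C, F, G, H, J, D, B, I, E]
After 12 (rotate_left(3, 6, k=2)): [A, C, F, J, D, G, H, B, I, E]
After 13 (swap(0, 4)): [D, C, F, J, A, G, H, B, I, E]
After 14 (rotate_left(0, 8, k=5)): [G, H, B, I, D, C, F, J, A, E]
After 15 (reverse(2, 5)): [G, H, C, D, I, B, F, J, A, E]

Answer: 0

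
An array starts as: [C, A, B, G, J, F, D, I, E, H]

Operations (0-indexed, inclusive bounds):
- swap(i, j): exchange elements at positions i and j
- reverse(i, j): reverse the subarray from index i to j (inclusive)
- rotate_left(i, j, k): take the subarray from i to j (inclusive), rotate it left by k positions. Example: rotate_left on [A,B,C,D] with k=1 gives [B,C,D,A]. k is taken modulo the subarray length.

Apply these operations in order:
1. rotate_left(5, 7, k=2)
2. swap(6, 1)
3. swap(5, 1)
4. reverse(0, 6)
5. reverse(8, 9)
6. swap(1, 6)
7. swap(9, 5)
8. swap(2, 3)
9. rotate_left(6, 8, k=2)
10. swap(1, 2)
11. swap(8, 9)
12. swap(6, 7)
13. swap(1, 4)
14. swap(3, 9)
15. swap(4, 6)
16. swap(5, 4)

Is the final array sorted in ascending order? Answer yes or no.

After 1 (rotate_left(5, 7, k=2)): [C, A, B, G, J, I, F, D, E, H]
After 2 (swap(6, 1)): [C, F, B, G, J, I, A, D, E, H]
After 3 (swap(5, 1)): [C, I, B, G, J, F, A, D, E, H]
After 4 (reverse(0, 6)): [A, F, J, G, B, I, C, D, E, H]
After 5 (reverse(8, 9)): [A, F, J, G, B, I, C, D, H, E]
After 6 (swap(1, 6)): [A, C, J, G, B, I, F, D, H, E]
After 7 (swap(9, 5)): [A, C, J, G, B, E, F, D, H, I]
After 8 (swap(2, 3)): [A, C, G, J, B, E, F, D, H, I]
After 9 (rotate_left(6, 8, k=2)): [A, C, G, J, B, E, H, F, D, I]
After 10 (swap(1, 2)): [A, G, C, J, B, E, H, F, D, I]
After 11 (swap(8, 9)): [A, G, C, J, B, E, H, F, I, D]
After 12 (swap(6, 7)): [A, G, C, J, B, E, F, H, I, D]
After 13 (swap(1, 4)): [A, B, C, J, G, E, F, H, I, D]
After 14 (swap(3, 9)): [A, B, C, D, G, E, F, H, I, J]
After 15 (swap(4, 6)): [A, B, C, D, F, E, G, H, I, J]
After 16 (swap(5, 4)): [A, B, C, D, E, F, G, H, I, J]

Answer: yes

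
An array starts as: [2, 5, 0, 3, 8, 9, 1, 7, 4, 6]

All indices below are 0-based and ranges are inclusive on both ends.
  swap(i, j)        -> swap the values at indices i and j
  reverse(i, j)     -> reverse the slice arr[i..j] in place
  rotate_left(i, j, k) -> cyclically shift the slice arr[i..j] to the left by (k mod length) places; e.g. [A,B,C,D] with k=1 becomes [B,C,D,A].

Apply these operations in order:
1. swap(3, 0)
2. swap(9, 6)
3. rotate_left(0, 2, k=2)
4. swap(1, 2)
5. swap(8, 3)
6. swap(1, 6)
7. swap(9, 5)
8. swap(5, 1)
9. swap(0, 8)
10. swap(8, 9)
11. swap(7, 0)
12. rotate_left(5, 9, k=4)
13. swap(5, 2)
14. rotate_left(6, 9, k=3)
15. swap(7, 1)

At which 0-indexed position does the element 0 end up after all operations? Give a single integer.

Answer: 2

Derivation:
After 1 (swap(3, 0)): [3, 5, 0, 2, 8, 9, 1, 7, 4, 6]
After 2 (swap(9, 6)): [3, 5, 0, 2, 8, 9, 6, 7, 4, 1]
After 3 (rotate_left(0, 2, k=2)): [0, 3, 5, 2, 8, 9, 6, 7, 4, 1]
After 4 (swap(1, 2)): [0, 5, 3, 2, 8, 9, 6, 7, 4, 1]
After 5 (swap(8, 3)): [0, 5, 3, 4, 8, 9, 6, 7, 2, 1]
After 6 (swap(1, 6)): [0, 6, 3, 4, 8, 9, 5, 7, 2, 1]
After 7 (swap(9, 5)): [0, 6, 3, 4, 8, 1, 5, 7, 2, 9]
After 8 (swap(5, 1)): [0, 1, 3, 4, 8, 6, 5, 7, 2, 9]
After 9 (swap(0, 8)): [2, 1, 3, 4, 8, 6, 5, 7, 0, 9]
After 10 (swap(8, 9)): [2, 1, 3, 4, 8, 6, 5, 7, 9, 0]
After 11 (swap(7, 0)): [7, 1, 3, 4, 8, 6, 5, 2, 9, 0]
After 12 (rotate_left(5, 9, k=4)): [7, 1, 3, 4, 8, 0, 6, 5, 2, 9]
After 13 (swap(5, 2)): [7, 1, 0, 4, 8, 3, 6, 5, 2, 9]
After 14 (rotate_left(6, 9, k=3)): [7, 1, 0, 4, 8, 3, 9, 6, 5, 2]
After 15 (swap(7, 1)): [7, 6, 0, 4, 8, 3, 9, 1, 5, 2]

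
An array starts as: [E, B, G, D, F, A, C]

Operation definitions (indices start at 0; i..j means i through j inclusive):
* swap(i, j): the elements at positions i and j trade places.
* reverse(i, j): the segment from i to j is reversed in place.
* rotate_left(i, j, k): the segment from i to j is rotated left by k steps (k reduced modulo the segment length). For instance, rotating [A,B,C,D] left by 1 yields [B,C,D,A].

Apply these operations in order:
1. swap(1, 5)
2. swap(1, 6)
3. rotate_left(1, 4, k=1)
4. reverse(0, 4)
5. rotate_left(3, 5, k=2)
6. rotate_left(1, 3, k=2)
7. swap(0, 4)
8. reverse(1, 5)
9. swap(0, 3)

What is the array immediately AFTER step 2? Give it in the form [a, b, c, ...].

Answer: [E, C, G, D, F, B, A]

Derivation:
After 1 (swap(1, 5)): [E, A, G, D, F, B, C]
After 2 (swap(1, 6)): [E, C, G, D, F, B, A]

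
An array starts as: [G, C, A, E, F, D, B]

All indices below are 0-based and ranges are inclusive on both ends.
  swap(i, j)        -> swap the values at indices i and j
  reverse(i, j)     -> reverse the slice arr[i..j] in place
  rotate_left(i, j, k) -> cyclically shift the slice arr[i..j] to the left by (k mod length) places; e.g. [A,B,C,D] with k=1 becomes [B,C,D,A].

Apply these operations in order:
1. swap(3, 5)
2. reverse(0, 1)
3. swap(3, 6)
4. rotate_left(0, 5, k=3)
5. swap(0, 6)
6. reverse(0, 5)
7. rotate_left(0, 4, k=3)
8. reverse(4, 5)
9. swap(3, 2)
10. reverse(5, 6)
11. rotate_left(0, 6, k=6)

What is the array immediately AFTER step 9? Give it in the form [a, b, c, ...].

Answer: [E, F, G, A, D, C, B]

Derivation:
After 1 (swap(3, 5)): [G, C, A, D, F, E, B]
After 2 (reverse(0, 1)): [C, G, A, D, F, E, B]
After 3 (swap(3, 6)): [C, G, A, B, F, E, D]
After 4 (rotate_left(0, 5, k=3)): [B, F, E, C, G, A, D]
After 5 (swap(0, 6)): [D, F, E, C, G, A, B]
After 6 (reverse(0, 5)): [A, G, C, E, F, D, B]
After 7 (rotate_left(0, 4, k=3)): [E, F, A, G, C, D, B]
After 8 (reverse(4, 5)): [E, F, A, G, D, C, B]
After 9 (swap(3, 2)): [E, F, G, A, D, C, B]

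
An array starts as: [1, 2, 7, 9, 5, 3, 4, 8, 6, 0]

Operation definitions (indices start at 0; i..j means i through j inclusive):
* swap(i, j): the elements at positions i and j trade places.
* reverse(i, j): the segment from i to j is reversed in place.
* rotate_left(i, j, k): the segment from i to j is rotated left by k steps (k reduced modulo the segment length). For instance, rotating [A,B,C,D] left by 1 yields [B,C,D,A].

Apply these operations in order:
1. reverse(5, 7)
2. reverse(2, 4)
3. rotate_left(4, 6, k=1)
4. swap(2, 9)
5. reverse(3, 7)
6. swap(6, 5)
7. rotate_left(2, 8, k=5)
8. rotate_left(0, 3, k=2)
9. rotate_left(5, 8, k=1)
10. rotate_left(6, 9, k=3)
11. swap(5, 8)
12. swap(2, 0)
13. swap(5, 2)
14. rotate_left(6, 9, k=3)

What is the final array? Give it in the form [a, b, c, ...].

Answer: [1, 6, 4, 2, 0, 9, 3, 5, 8, 7]

Derivation:
After 1 (reverse(5, 7)): [1, 2, 7, 9, 5, 8, 4, 3, 6, 0]
After 2 (reverse(2, 4)): [1, 2, 5, 9, 7, 8, 4, 3, 6, 0]
After 3 (rotate_left(4, 6, k=1)): [1, 2, 5, 9, 8, 4, 7, 3, 6, 0]
After 4 (swap(2, 9)): [1, 2, 0, 9, 8, 4, 7, 3, 6, 5]
After 5 (reverse(3, 7)): [1, 2, 0, 3, 7, 4, 8, 9, 6, 5]
After 6 (swap(6, 5)): [1, 2, 0, 3, 7, 8, 4, 9, 6, 5]
After 7 (rotate_left(2, 8, k=5)): [1, 2, 9, 6, 0, 3, 7, 8, 4, 5]
After 8 (rotate_left(0, 3, k=2)): [9, 6, 1, 2, 0, 3, 7, 8, 4, 5]
After 9 (rotate_left(5, 8, k=1)): [9, 6, 1, 2, 0, 7, 8, 4, 3, 5]
After 10 (rotate_left(6, 9, k=3)): [9, 6, 1, 2, 0, 7, 5, 8, 4, 3]
After 11 (swap(5, 8)): [9, 6, 1, 2, 0, 4, 5, 8, 7, 3]
After 12 (swap(2, 0)): [1, 6, 9, 2, 0, 4, 5, 8, 7, 3]
After 13 (swap(5, 2)): [1, 6, 4, 2, 0, 9, 5, 8, 7, 3]
After 14 (rotate_left(6, 9, k=3)): [1, 6, 4, 2, 0, 9, 3, 5, 8, 7]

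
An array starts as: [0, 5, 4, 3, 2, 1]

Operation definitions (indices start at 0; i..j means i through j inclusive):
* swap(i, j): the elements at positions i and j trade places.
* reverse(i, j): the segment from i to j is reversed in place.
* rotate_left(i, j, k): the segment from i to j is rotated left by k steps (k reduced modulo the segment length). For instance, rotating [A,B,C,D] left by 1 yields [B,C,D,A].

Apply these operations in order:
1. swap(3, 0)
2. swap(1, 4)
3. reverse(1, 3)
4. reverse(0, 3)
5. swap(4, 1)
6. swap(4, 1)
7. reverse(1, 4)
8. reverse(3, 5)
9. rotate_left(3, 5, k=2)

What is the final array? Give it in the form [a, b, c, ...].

After 1 (swap(3, 0)): [3, 5, 4, 0, 2, 1]
After 2 (swap(1, 4)): [3, 2, 4, 0, 5, 1]
After 3 (reverse(1, 3)): [3, 0, 4, 2, 5, 1]
After 4 (reverse(0, 3)): [2, 4, 0, 3, 5, 1]
After 5 (swap(4, 1)): [2, 5, 0, 3, 4, 1]
After 6 (swap(4, 1)): [2, 4, 0, 3, 5, 1]
After 7 (reverse(1, 4)): [2, 5, 3, 0, 4, 1]
After 8 (reverse(3, 5)): [2, 5, 3, 1, 4, 0]
After 9 (rotate_left(3, 5, k=2)): [2, 5, 3, 0, 1, 4]

Answer: [2, 5, 3, 0, 1, 4]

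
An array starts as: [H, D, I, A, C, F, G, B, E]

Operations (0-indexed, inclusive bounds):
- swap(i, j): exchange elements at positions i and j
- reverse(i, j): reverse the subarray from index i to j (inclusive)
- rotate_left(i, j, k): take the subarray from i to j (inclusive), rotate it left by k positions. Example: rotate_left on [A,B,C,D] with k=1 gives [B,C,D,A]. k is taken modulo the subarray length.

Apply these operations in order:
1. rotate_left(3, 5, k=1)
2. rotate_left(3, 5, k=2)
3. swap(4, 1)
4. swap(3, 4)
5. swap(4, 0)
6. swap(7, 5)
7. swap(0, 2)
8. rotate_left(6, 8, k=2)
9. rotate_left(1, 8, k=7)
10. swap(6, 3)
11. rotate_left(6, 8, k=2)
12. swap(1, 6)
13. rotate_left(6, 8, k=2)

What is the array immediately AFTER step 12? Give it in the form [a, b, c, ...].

After 1 (rotate_left(3, 5, k=1)): [H, D, I, C, F, A, G, B, E]
After 2 (rotate_left(3, 5, k=2)): [H, D, I, A, C, F, G, B, E]
After 3 (swap(4, 1)): [H, C, I, A, D, F, G, B, E]
After 4 (swap(3, 4)): [H, C, I, D, A, F, G, B, E]
After 5 (swap(4, 0)): [A, C, I, D, H, F, G, B, E]
After 6 (swap(7, 5)): [A, C, I, D, H, B, G, F, E]
After 7 (swap(0, 2)): [I, C, A, D, H, B, G, F, E]
After 8 (rotate_left(6, 8, k=2)): [I, C, A, D, H, B, E, G, F]
After 9 (rotate_left(1, 8, k=7)): [I, F, C, A, D, H, B, E, G]
After 10 (swap(6, 3)): [I, F, C, B, D, H, A, E, G]
After 11 (rotate_left(6, 8, k=2)): [I, F, C, B, D, H, G, A, E]
After 12 (swap(1, 6)): [I, G, C, B, D, H, F, A, E]

Answer: [I, G, C, B, D, H, F, A, E]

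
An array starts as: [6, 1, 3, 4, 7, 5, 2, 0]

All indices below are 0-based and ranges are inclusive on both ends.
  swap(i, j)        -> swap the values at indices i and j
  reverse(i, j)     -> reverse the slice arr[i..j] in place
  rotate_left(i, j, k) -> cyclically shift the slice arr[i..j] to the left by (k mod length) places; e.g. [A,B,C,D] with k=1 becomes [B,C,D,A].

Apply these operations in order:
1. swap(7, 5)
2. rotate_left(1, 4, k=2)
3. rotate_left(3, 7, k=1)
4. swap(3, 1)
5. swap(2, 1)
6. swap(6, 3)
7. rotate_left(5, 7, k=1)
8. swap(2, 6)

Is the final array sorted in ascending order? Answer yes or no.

After 1 (swap(7, 5)): [6, 1, 3, 4, 7, 0, 2, 5]
After 2 (rotate_left(1, 4, k=2)): [6, 4, 7, 1, 3, 0, 2, 5]
After 3 (rotate_left(3, 7, k=1)): [6, 4, 7, 3, 0, 2, 5, 1]
After 4 (swap(3, 1)): [6, 3, 7, 4, 0, 2, 5, 1]
After 5 (swap(2, 1)): [6, 7, 3, 4, 0, 2, 5, 1]
After 6 (swap(6, 3)): [6, 7, 3, 5, 0, 2, 4, 1]
After 7 (rotate_left(5, 7, k=1)): [6, 7, 3, 5, 0, 4, 1, 2]
After 8 (swap(2, 6)): [6, 7, 1, 5, 0, 4, 3, 2]

Answer: no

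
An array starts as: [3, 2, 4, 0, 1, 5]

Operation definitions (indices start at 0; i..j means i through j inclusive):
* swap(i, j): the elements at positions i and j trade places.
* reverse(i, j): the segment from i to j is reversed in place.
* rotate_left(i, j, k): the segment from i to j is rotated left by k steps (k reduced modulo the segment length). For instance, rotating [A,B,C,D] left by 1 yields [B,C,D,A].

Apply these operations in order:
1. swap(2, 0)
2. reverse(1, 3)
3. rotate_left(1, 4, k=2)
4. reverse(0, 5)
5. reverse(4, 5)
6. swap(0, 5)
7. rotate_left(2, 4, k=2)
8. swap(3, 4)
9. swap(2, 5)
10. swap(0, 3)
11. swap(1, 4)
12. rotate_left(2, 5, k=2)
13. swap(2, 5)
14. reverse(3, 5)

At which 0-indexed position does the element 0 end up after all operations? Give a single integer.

After 1 (swap(2, 0)): [4, 2, 3, 0, 1, 5]
After 2 (reverse(1, 3)): [4, 0, 3, 2, 1, 5]
After 3 (rotate_left(1, 4, k=2)): [4, 2, 1, 0, 3, 5]
After 4 (reverse(0, 5)): [5, 3, 0, 1, 2, 4]
After 5 (reverse(4, 5)): [5, 3, 0, 1, 4, 2]
After 6 (swap(0, 5)): [2, 3, 0, 1, 4, 5]
After 7 (rotate_left(2, 4, k=2)): [2, 3, 4, 0, 1, 5]
After 8 (swap(3, 4)): [2, 3, 4, 1, 0, 5]
After 9 (swap(2, 5)): [2, 3, 5, 1, 0, 4]
After 10 (swap(0, 3)): [1, 3, 5, 2, 0, 4]
After 11 (swap(1, 4)): [1, 0, 5, 2, 3, 4]
After 12 (rotate_left(2, 5, k=2)): [1, 0, 3, 4, 5, 2]
After 13 (swap(2, 5)): [1, 0, 2, 4, 5, 3]
After 14 (reverse(3, 5)): [1, 0, 2, 3, 5, 4]

Answer: 1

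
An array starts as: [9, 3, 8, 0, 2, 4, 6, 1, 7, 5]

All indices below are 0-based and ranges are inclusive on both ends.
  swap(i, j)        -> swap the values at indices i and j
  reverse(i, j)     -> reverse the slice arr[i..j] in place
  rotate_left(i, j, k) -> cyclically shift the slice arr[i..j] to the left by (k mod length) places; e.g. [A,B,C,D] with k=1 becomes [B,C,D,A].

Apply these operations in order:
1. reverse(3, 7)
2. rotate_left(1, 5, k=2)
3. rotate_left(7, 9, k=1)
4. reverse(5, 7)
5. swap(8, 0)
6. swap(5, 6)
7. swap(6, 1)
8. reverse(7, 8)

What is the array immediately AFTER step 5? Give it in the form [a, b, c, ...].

Answer: [5, 1, 6, 4, 3, 7, 2, 8, 9, 0]

Derivation:
After 1 (reverse(3, 7)): [9, 3, 8, 1, 6, 4, 2, 0, 7, 5]
After 2 (rotate_left(1, 5, k=2)): [9, 1, 6, 4, 3, 8, 2, 0, 7, 5]
After 3 (rotate_left(7, 9, k=1)): [9, 1, 6, 4, 3, 8, 2, 7, 5, 0]
After 4 (reverse(5, 7)): [9, 1, 6, 4, 3, 7, 2, 8, 5, 0]
After 5 (swap(8, 0)): [5, 1, 6, 4, 3, 7, 2, 8, 9, 0]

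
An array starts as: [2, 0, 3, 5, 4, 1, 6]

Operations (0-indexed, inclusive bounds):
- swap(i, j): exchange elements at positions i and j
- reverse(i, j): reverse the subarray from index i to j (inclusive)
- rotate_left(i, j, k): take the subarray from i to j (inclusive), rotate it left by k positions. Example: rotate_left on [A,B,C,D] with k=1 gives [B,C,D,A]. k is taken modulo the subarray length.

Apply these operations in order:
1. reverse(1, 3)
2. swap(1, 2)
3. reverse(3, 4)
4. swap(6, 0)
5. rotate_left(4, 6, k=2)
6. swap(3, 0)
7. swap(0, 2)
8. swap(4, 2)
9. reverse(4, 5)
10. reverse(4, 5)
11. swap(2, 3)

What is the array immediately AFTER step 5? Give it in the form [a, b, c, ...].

Answer: [6, 3, 5, 4, 2, 0, 1]

Derivation:
After 1 (reverse(1, 3)): [2, 5, 3, 0, 4, 1, 6]
After 2 (swap(1, 2)): [2, 3, 5, 0, 4, 1, 6]
After 3 (reverse(3, 4)): [2, 3, 5, 4, 0, 1, 6]
After 4 (swap(6, 0)): [6, 3, 5, 4, 0, 1, 2]
After 5 (rotate_left(4, 6, k=2)): [6, 3, 5, 4, 2, 0, 1]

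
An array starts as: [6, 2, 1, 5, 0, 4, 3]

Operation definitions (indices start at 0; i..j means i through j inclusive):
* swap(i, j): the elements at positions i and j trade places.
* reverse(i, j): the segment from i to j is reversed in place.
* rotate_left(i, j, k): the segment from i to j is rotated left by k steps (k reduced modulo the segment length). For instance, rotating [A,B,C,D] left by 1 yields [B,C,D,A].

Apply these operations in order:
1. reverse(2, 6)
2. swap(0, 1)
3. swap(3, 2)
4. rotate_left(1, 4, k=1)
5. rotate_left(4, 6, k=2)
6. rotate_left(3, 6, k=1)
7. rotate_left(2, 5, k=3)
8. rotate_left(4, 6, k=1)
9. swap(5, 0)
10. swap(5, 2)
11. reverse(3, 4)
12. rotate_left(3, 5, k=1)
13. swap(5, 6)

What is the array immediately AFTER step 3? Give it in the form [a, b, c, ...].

Answer: [2, 6, 4, 3, 0, 5, 1]

Derivation:
After 1 (reverse(2, 6)): [6, 2, 3, 4, 0, 5, 1]
After 2 (swap(0, 1)): [2, 6, 3, 4, 0, 5, 1]
After 3 (swap(3, 2)): [2, 6, 4, 3, 0, 5, 1]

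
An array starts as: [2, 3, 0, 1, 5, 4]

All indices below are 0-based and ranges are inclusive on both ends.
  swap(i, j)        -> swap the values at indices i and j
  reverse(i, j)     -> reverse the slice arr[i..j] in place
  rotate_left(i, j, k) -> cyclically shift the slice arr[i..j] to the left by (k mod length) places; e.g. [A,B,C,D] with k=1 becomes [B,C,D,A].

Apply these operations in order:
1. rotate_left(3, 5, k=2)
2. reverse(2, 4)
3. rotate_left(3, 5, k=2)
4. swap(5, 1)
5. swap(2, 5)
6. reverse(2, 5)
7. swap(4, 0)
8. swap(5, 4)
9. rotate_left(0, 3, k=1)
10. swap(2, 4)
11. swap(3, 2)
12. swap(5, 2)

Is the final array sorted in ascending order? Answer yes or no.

After 1 (rotate_left(3, 5, k=2)): [2, 3, 0, 4, 1, 5]
After 2 (reverse(2, 4)): [2, 3, 1, 4, 0, 5]
After 3 (rotate_left(3, 5, k=2)): [2, 3, 1, 5, 4, 0]
After 4 (swap(5, 1)): [2, 0, 1, 5, 4, 3]
After 5 (swap(2, 5)): [2, 0, 3, 5, 4, 1]
After 6 (reverse(2, 5)): [2, 0, 1, 4, 5, 3]
After 7 (swap(4, 0)): [5, 0, 1, 4, 2, 3]
After 8 (swap(5, 4)): [5, 0, 1, 4, 3, 2]
After 9 (rotate_left(0, 3, k=1)): [0, 1, 4, 5, 3, 2]
After 10 (swap(2, 4)): [0, 1, 3, 5, 4, 2]
After 11 (swap(3, 2)): [0, 1, 5, 3, 4, 2]
After 12 (swap(5, 2)): [0, 1, 2, 3, 4, 5]

Answer: yes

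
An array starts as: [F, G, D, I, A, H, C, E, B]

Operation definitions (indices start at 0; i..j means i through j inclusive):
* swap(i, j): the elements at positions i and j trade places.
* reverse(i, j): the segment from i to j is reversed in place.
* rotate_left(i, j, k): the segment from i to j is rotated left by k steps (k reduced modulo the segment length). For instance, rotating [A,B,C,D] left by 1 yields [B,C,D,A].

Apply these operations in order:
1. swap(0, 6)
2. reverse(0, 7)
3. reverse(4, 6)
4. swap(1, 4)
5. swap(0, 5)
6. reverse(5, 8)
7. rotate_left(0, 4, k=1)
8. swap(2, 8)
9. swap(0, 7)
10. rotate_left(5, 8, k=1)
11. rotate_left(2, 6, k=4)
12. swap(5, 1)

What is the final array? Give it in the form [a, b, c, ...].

After 1 (swap(0, 6)): [C, G, D, I, A, H, F, E, B]
After 2 (reverse(0, 7)): [E, F, H, A, I, D, G, C, B]
After 3 (reverse(4, 6)): [E, F, H, A, G, D, I, C, B]
After 4 (swap(1, 4)): [E, G, H, A, F, D, I, C, B]
After 5 (swap(0, 5)): [D, G, H, A, F, E, I, C, B]
After 6 (reverse(5, 8)): [D, G, H, A, F, B, C, I, E]
After 7 (rotate_left(0, 4, k=1)): [G, H, A, F, D, B, C, I, E]
After 8 (swap(2, 8)): [G, H, E, F, D, B, C, I, A]
After 9 (swap(0, 7)): [I, H, E, F, D, B, C, G, A]
After 10 (rotate_left(5, 8, k=1)): [I, H, E, F, D, C, G, A, B]
After 11 (rotate_left(2, 6, k=4)): [I, H, G, E, F, D, C, A, B]
After 12 (swap(5, 1)): [I, D, G, E, F, H, C, A, B]

Answer: [I, D, G, E, F, H, C, A, B]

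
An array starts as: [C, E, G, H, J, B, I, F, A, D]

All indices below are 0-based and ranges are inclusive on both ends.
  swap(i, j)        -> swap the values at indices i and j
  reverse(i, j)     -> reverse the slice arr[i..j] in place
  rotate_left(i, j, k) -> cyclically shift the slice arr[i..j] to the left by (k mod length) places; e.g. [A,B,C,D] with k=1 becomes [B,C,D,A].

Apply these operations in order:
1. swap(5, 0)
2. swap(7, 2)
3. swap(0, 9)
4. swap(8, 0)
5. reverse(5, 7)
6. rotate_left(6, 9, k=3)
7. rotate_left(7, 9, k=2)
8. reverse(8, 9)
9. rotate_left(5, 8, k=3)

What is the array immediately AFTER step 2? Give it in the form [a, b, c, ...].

After 1 (swap(5, 0)): [B, E, G, H, J, C, I, F, A, D]
After 2 (swap(7, 2)): [B, E, F, H, J, C, I, G, A, D]

Answer: [B, E, F, H, J, C, I, G, A, D]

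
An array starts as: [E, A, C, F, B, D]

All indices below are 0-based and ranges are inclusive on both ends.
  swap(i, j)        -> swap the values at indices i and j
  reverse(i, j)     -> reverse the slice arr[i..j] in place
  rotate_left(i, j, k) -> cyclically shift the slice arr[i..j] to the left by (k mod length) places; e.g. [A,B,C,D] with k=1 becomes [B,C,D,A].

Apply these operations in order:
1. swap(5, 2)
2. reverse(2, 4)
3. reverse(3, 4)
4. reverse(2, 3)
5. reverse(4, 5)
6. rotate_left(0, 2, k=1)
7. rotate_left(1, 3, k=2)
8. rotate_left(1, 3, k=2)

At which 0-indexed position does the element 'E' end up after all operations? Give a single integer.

After 1 (swap(5, 2)): [E, A, D, F, B, C]
After 2 (reverse(2, 4)): [E, A, B, F, D, C]
After 3 (reverse(3, 4)): [E, A, B, D, F, C]
After 4 (reverse(2, 3)): [E, A, D, B, F, C]
After 5 (reverse(4, 5)): [E, A, D, B, C, F]
After 6 (rotate_left(0, 2, k=1)): [A, D, E, B, C, F]
After 7 (rotate_left(1, 3, k=2)): [A, B, D, E, C, F]
After 8 (rotate_left(1, 3, k=2)): [A, E, B, D, C, F]

Answer: 1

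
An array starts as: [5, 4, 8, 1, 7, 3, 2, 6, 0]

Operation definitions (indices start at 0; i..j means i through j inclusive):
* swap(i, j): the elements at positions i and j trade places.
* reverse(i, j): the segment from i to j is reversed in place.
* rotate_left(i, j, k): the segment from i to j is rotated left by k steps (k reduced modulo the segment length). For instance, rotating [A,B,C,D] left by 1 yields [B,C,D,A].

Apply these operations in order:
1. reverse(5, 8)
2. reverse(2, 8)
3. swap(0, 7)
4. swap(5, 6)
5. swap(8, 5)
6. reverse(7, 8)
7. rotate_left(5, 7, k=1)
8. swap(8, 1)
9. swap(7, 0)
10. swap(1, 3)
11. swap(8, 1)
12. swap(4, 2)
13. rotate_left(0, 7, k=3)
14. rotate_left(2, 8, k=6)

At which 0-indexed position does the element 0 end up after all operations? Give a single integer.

Answer: 3

Derivation:
After 1 (reverse(5, 8)): [5, 4, 8, 1, 7, 0, 6, 2, 3]
After 2 (reverse(2, 8)): [5, 4, 3, 2, 6, 0, 7, 1, 8]
After 3 (swap(0, 7)): [1, 4, 3, 2, 6, 0, 7, 5, 8]
After 4 (swap(5, 6)): [1, 4, 3, 2, 6, 7, 0, 5, 8]
After 5 (swap(8, 5)): [1, 4, 3, 2, 6, 8, 0, 5, 7]
After 6 (reverse(7, 8)): [1, 4, 3, 2, 6, 8, 0, 7, 5]
After 7 (rotate_left(5, 7, k=1)): [1, 4, 3, 2, 6, 0, 7, 8, 5]
After 8 (swap(8, 1)): [1, 5, 3, 2, 6, 0, 7, 8, 4]
After 9 (swap(7, 0)): [8, 5, 3, 2, 6, 0, 7, 1, 4]
After 10 (swap(1, 3)): [8, 2, 3, 5, 6, 0, 7, 1, 4]
After 11 (swap(8, 1)): [8, 4, 3, 5, 6, 0, 7, 1, 2]
After 12 (swap(4, 2)): [8, 4, 6, 5, 3, 0, 7, 1, 2]
After 13 (rotate_left(0, 7, k=3)): [5, 3, 0, 7, 1, 8, 4, 6, 2]
After 14 (rotate_left(2, 8, k=6)): [5, 3, 2, 0, 7, 1, 8, 4, 6]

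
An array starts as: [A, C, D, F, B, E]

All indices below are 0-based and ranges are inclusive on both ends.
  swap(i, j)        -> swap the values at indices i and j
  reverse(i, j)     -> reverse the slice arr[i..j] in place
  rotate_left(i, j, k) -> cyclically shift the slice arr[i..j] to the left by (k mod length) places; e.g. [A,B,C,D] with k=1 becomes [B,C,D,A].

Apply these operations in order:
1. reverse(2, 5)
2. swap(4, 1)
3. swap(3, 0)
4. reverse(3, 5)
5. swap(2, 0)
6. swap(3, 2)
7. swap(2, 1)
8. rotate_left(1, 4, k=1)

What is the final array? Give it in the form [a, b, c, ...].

After 1 (reverse(2, 5)): [A, C, E, B, F, D]
After 2 (swap(4, 1)): [A, F, E, B, C, D]
After 3 (swap(3, 0)): [B, F, E, A, C, D]
After 4 (reverse(3, 5)): [B, F, E, D, C, A]
After 5 (swap(2, 0)): [E, F, B, D, C, A]
After 6 (swap(3, 2)): [E, F, D, B, C, A]
After 7 (swap(2, 1)): [E, D, F, B, C, A]
After 8 (rotate_left(1, 4, k=1)): [E, F, B, C, D, A]

Answer: [E, F, B, C, D, A]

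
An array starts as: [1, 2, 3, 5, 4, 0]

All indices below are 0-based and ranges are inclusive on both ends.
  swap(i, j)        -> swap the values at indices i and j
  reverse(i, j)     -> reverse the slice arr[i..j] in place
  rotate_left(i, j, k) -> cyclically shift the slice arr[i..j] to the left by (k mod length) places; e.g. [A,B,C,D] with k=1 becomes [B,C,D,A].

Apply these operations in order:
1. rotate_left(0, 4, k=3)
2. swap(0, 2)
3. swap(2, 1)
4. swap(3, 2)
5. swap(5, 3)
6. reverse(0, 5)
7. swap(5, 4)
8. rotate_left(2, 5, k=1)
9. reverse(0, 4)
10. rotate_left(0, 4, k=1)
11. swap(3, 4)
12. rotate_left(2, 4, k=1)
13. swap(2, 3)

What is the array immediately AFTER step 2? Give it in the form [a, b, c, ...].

Answer: [1, 4, 5, 2, 3, 0]

Derivation:
After 1 (rotate_left(0, 4, k=3)): [5, 4, 1, 2, 3, 0]
After 2 (swap(0, 2)): [1, 4, 5, 2, 3, 0]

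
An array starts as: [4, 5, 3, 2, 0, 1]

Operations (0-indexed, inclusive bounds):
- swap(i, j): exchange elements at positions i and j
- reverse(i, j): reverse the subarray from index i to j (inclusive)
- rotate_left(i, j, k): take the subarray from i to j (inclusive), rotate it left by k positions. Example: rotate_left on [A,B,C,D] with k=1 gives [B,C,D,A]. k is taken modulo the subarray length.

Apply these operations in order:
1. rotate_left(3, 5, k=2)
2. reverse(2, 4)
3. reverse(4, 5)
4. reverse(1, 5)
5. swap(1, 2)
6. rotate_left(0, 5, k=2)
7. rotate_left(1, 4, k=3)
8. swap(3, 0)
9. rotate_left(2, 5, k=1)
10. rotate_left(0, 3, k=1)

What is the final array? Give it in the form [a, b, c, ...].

After 1 (rotate_left(3, 5, k=2)): [4, 5, 3, 1, 2, 0]
After 2 (reverse(2, 4)): [4, 5, 2, 1, 3, 0]
After 3 (reverse(4, 5)): [4, 5, 2, 1, 0, 3]
After 4 (reverse(1, 5)): [4, 3, 0, 1, 2, 5]
After 5 (swap(1, 2)): [4, 0, 3, 1, 2, 5]
After 6 (rotate_left(0, 5, k=2)): [3, 1, 2, 5, 4, 0]
After 7 (rotate_left(1, 4, k=3)): [3, 4, 1, 2, 5, 0]
After 8 (swap(3, 0)): [2, 4, 1, 3, 5, 0]
After 9 (rotate_left(2, 5, k=1)): [2, 4, 3, 5, 0, 1]
After 10 (rotate_left(0, 3, k=1)): [4, 3, 5, 2, 0, 1]

Answer: [4, 3, 5, 2, 0, 1]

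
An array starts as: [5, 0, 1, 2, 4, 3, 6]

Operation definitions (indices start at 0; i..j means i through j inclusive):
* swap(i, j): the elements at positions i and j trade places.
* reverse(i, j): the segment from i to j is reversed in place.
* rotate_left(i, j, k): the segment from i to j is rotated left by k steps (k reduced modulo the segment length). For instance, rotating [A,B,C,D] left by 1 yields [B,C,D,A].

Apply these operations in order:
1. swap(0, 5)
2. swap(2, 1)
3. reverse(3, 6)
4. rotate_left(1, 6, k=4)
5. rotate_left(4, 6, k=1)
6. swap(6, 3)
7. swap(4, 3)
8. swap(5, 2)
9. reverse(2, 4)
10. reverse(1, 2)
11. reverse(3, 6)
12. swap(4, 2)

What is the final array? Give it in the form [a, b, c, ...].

Answer: [3, 0, 2, 1, 4, 5, 6]

Derivation:
After 1 (swap(0, 5)): [3, 0, 1, 2, 4, 5, 6]
After 2 (swap(2, 1)): [3, 1, 0, 2, 4, 5, 6]
After 3 (reverse(3, 6)): [3, 1, 0, 6, 5, 4, 2]
After 4 (rotate_left(1, 6, k=4)): [3, 4, 2, 1, 0, 6, 5]
After 5 (rotate_left(4, 6, k=1)): [3, 4, 2, 1, 6, 5, 0]
After 6 (swap(6, 3)): [3, 4, 2, 0, 6, 5, 1]
After 7 (swap(4, 3)): [3, 4, 2, 6, 0, 5, 1]
After 8 (swap(5, 2)): [3, 4, 5, 6, 0, 2, 1]
After 9 (reverse(2, 4)): [3, 4, 0, 6, 5, 2, 1]
After 10 (reverse(1, 2)): [3, 0, 4, 6, 5, 2, 1]
After 11 (reverse(3, 6)): [3, 0, 4, 1, 2, 5, 6]
After 12 (swap(4, 2)): [3, 0, 2, 1, 4, 5, 6]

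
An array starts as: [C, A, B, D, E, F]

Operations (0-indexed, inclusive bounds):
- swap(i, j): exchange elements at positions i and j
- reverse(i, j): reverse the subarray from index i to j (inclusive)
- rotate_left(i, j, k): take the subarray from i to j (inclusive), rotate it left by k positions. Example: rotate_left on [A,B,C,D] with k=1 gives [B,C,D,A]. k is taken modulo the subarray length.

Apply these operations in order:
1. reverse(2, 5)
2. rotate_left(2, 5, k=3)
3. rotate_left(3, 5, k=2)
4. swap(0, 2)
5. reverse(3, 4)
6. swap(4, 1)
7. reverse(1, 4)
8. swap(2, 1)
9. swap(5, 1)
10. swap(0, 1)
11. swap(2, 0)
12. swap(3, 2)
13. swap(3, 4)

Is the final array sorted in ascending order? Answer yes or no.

After 1 (reverse(2, 5)): [C, A, F, E, D, B]
After 2 (rotate_left(2, 5, k=3)): [C, A, B, F, E, D]
After 3 (rotate_left(3, 5, k=2)): [C, A, B, D, F, E]
After 4 (swap(0, 2)): [B, A, C, D, F, E]
After 5 (reverse(3, 4)): [B, A, C, F, D, E]
After 6 (swap(4, 1)): [B, D, C, F, A, E]
After 7 (reverse(1, 4)): [B, A, F, C, D, E]
After 8 (swap(2, 1)): [B, F, A, C, D, E]
After 9 (swap(5, 1)): [B, E, A, C, D, F]
After 10 (swap(0, 1)): [E, B, A, C, D, F]
After 11 (swap(2, 0)): [A, B, E, C, D, F]
After 12 (swap(3, 2)): [A, B, C, E, D, F]
After 13 (swap(3, 4)): [A, B, C, D, E, F]

Answer: yes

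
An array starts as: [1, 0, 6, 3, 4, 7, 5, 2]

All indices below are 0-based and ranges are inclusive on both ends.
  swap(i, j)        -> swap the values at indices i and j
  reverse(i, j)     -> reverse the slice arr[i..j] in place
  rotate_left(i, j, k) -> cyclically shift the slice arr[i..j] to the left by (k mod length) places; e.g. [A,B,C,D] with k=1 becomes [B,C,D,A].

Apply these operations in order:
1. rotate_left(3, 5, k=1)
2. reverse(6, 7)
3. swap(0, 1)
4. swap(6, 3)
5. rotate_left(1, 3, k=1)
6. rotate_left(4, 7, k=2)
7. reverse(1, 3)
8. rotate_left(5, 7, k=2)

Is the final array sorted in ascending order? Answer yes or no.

After 1 (rotate_left(3, 5, k=1)): [1, 0, 6, 4, 7, 3, 5, 2]
After 2 (reverse(6, 7)): [1, 0, 6, 4, 7, 3, 2, 5]
After 3 (swap(0, 1)): [0, 1, 6, 4, 7, 3, 2, 5]
After 4 (swap(6, 3)): [0, 1, 6, 2, 7, 3, 4, 5]
After 5 (rotate_left(1, 3, k=1)): [0, 6, 2, 1, 7, 3, 4, 5]
After 6 (rotate_left(4, 7, k=2)): [0, 6, 2, 1, 4, 5, 7, 3]
After 7 (reverse(1, 3)): [0, 1, 2, 6, 4, 5, 7, 3]
After 8 (rotate_left(5, 7, k=2)): [0, 1, 2, 6, 4, 3, 5, 7]

Answer: no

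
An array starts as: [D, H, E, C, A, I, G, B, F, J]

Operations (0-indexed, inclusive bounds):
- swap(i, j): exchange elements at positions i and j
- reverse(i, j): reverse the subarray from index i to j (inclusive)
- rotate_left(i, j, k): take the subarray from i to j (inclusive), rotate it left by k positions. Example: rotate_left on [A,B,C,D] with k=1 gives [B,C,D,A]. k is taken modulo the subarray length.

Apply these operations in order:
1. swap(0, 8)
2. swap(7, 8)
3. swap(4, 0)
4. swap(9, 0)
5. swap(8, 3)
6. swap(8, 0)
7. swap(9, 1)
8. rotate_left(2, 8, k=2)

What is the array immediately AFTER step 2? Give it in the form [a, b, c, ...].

Answer: [F, H, E, C, A, I, G, D, B, J]

Derivation:
After 1 (swap(0, 8)): [F, H, E, C, A, I, G, B, D, J]
After 2 (swap(7, 8)): [F, H, E, C, A, I, G, D, B, J]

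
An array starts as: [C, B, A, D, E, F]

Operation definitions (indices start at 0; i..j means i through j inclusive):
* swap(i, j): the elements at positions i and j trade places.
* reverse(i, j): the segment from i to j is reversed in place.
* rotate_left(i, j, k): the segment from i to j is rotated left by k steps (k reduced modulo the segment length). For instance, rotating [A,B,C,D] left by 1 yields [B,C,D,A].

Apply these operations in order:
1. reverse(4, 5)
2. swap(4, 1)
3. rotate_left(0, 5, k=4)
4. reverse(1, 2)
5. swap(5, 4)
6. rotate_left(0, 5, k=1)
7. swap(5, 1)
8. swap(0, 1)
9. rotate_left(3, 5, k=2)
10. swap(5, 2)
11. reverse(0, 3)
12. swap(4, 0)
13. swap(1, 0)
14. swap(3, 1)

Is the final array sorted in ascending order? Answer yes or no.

Answer: yes

Derivation:
After 1 (reverse(4, 5)): [C, B, A, D, F, E]
After 2 (swap(4, 1)): [C, F, A, D, B, E]
After 3 (rotate_left(0, 5, k=4)): [B, E, C, F, A, D]
After 4 (reverse(1, 2)): [B, C, E, F, A, D]
After 5 (swap(5, 4)): [B, C, E, F, D, A]
After 6 (rotate_left(0, 5, k=1)): [C, E, F, D, A, B]
After 7 (swap(5, 1)): [C, B, F, D, A, E]
After 8 (swap(0, 1)): [B, C, F, D, A, E]
After 9 (rotate_left(3, 5, k=2)): [B, C, F, E, D, A]
After 10 (swap(5, 2)): [B, C, A, E, D, F]
After 11 (reverse(0, 3)): [E, A, C, B, D, F]
After 12 (swap(4, 0)): [D, A, C, B, E, F]
After 13 (swap(1, 0)): [A, D, C, B, E, F]
After 14 (swap(3, 1)): [A, B, C, D, E, F]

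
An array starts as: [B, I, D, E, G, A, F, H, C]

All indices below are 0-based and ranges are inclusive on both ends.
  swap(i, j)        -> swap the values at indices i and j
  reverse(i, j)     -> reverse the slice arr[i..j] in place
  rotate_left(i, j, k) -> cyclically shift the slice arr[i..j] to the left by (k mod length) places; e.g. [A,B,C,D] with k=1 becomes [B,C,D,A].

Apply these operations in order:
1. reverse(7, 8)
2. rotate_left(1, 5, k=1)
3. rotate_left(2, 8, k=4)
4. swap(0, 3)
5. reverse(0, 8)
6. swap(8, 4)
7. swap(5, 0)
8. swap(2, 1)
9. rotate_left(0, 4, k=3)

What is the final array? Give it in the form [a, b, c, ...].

Answer: [E, C, B, G, A, I, F, D, H]

Derivation:
After 1 (reverse(7, 8)): [B, I, D, E, G, A, F, C, H]
After 2 (rotate_left(1, 5, k=1)): [B, D, E, G, A, I, F, C, H]
After 3 (rotate_left(2, 8, k=4)): [B, D, F, C, H, E, G, A, I]
After 4 (swap(0, 3)): [C, D, F, B, H, E, G, A, I]
After 5 (reverse(0, 8)): [I, A, G, E, H, B, F, D, C]
After 6 (swap(8, 4)): [I, A, G, E, C, B, F, D, H]
After 7 (swap(5, 0)): [B, A, G, E, C, I, F, D, H]
After 8 (swap(2, 1)): [B, G, A, E, C, I, F, D, H]
After 9 (rotate_left(0, 4, k=3)): [E, C, B, G, A, I, F, D, H]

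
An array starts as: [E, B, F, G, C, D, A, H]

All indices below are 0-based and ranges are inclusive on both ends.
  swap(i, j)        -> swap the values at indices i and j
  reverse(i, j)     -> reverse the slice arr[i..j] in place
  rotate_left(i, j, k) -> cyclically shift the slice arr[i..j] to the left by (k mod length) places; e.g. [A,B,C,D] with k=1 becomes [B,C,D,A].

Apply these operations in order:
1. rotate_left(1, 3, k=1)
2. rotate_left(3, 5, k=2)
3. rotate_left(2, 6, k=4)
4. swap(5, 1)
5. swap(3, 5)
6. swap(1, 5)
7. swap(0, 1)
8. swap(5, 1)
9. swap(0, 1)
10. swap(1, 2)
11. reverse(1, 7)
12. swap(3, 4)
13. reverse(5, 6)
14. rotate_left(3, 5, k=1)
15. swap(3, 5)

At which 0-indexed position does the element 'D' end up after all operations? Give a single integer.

Answer: 3

Derivation:
After 1 (rotate_left(1, 3, k=1)): [E, F, G, B, C, D, A, H]
After 2 (rotate_left(3, 5, k=2)): [E, F, G, D, B, C, A, H]
After 3 (rotate_left(2, 6, k=4)): [E, F, A, G, D, B, C, H]
After 4 (swap(5, 1)): [E, B, A, G, D, F, C, H]
After 5 (swap(3, 5)): [E, B, A, F, D, G, C, H]
After 6 (swap(1, 5)): [E, G, A, F, D, B, C, H]
After 7 (swap(0, 1)): [G, E, A, F, D, B, C, H]
After 8 (swap(5, 1)): [G, B, A, F, D, E, C, H]
After 9 (swap(0, 1)): [B, G, A, F, D, E, C, H]
After 10 (swap(1, 2)): [B, A, G, F, D, E, C, H]
After 11 (reverse(1, 7)): [B, H, C, E, D, F, G, A]
After 12 (swap(3, 4)): [B, H, C, D, E, F, G, A]
After 13 (reverse(5, 6)): [B, H, C, D, E, G, F, A]
After 14 (rotate_left(3, 5, k=1)): [B, H, C, E, G, D, F, A]
After 15 (swap(3, 5)): [B, H, C, D, G, E, F, A]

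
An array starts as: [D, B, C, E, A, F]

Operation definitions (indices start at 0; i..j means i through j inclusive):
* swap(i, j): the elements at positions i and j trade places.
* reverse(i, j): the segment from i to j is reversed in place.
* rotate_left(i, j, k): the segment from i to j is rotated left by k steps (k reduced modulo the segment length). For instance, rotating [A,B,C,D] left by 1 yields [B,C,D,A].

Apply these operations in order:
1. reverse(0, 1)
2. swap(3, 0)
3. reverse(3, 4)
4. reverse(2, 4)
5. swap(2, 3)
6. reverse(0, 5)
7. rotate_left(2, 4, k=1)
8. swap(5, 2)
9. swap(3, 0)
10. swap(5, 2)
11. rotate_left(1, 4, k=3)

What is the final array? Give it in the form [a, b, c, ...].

After 1 (reverse(0, 1)): [B, D, C, E, A, F]
After 2 (swap(3, 0)): [E, D, C, B, A, F]
After 3 (reverse(3, 4)): [E, D, C, A, B, F]
After 4 (reverse(2, 4)): [E, D, B, A, C, F]
After 5 (swap(2, 3)): [E, D, A, B, C, F]
After 6 (reverse(0, 5)): [F, C, B, A, D, E]
After 7 (rotate_left(2, 4, k=1)): [F, C, A, D, B, E]
After 8 (swap(5, 2)): [F, C, E, D, B, A]
After 9 (swap(3, 0)): [D, C, E, F, B, A]
After 10 (swap(5, 2)): [D, C, A, F, B, E]
After 11 (rotate_left(1, 4, k=3)): [D, B, C, A, F, E]

Answer: [D, B, C, A, F, E]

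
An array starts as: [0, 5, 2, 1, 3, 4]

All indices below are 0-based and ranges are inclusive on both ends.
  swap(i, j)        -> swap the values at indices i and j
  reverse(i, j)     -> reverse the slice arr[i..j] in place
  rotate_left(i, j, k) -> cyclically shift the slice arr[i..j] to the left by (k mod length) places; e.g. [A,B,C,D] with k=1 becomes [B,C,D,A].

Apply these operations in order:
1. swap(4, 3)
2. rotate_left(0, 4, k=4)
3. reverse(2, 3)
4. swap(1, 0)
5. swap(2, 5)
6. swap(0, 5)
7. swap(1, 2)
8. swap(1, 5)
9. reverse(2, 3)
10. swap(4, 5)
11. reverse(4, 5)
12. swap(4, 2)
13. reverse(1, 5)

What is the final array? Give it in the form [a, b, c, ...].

Answer: [2, 4, 5, 1, 3, 0]

Derivation:
After 1 (swap(4, 3)): [0, 5, 2, 3, 1, 4]
After 2 (rotate_left(0, 4, k=4)): [1, 0, 5, 2, 3, 4]
After 3 (reverse(2, 3)): [1, 0, 2, 5, 3, 4]
After 4 (swap(1, 0)): [0, 1, 2, 5, 3, 4]
After 5 (swap(2, 5)): [0, 1, 4, 5, 3, 2]
After 6 (swap(0, 5)): [2, 1, 4, 5, 3, 0]
After 7 (swap(1, 2)): [2, 4, 1, 5, 3, 0]
After 8 (swap(1, 5)): [2, 0, 1, 5, 3, 4]
After 9 (reverse(2, 3)): [2, 0, 5, 1, 3, 4]
After 10 (swap(4, 5)): [2, 0, 5, 1, 4, 3]
After 11 (reverse(4, 5)): [2, 0, 5, 1, 3, 4]
After 12 (swap(4, 2)): [2, 0, 3, 1, 5, 4]
After 13 (reverse(1, 5)): [2, 4, 5, 1, 3, 0]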